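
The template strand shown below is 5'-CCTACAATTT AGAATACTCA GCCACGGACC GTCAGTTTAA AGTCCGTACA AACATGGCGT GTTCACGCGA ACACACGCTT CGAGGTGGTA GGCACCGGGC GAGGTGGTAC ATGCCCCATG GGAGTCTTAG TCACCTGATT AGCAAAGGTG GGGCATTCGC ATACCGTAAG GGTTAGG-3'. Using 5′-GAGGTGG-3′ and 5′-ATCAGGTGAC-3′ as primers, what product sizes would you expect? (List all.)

The forward primer GAGGTGG matches the top strand at positions 82–88, 101–107.
The reverse primer's reverse complement is GTCACCTGAT, matching at positions 130–139.
Each forward site pairs with the reverse site to give a product ending at position 139: sizes 58, 39 bp.

58 bp, 39 bp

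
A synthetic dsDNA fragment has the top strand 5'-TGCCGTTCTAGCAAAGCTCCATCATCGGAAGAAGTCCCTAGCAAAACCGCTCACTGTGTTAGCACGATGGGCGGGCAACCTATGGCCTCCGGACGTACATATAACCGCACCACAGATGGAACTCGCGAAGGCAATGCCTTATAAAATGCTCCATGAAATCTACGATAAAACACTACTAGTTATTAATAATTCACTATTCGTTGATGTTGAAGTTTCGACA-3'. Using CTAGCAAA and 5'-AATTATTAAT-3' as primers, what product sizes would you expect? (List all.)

The forward primer CTAGCAAA matches the top strand at positions 8–15, 38–45.
The reverse primer's reverse complement is ATTAATAATT, matching at positions 182–191.
Each forward site pairs with the reverse site to give a product ending at position 191: sizes 184, 154 bp.

184 bp, 154 bp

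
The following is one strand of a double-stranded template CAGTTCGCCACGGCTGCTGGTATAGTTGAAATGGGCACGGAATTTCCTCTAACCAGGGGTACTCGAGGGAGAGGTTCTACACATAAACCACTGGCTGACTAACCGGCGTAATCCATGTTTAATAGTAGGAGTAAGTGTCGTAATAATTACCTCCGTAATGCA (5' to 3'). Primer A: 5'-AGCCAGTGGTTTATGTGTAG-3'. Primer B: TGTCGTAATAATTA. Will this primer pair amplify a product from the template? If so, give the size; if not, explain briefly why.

No product — the primers' 3' ends point away from each other.

Primer A (AGCCAGTGGTTTATGTGTAG) has reverse complement CTACACATAAACCACTGGCT, which matches the top strand at positions 77–96; primer A anneals to the top strand there with its 3' end pointing upstream toward position 77.
Primer B (TGTCGTAATAATTA) matches the top strand directly at positions 136–149; it anneals to the bottom strand with its 3' end pointing downstream toward position 149.
The 3' ends diverge (primer A extends toward position 1, primer B toward position 162), so the primers never converge on a shared product.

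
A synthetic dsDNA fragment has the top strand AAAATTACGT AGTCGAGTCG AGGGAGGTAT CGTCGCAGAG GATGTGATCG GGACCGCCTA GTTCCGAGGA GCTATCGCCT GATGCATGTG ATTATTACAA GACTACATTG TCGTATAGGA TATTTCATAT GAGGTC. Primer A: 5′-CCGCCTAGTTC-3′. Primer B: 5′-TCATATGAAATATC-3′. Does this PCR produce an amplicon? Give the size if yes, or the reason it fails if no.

Primer A (CCGCCTAGTTC) matches the top strand at positions 54–64; it acts as a forward primer.
Primer B's reverse complement is GATATTTCATATGA, matching the top strand at positions 119–132; it acts as a reverse primer.
The 3' ends face each other across positions 54–132, giving a 79 bp product.

Yes — a 79 bp product.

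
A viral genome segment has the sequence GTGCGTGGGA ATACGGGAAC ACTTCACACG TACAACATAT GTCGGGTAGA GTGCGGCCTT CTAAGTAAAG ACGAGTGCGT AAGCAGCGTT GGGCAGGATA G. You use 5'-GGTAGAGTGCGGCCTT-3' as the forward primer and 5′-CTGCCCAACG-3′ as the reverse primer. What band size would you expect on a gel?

52 bp

Scanning the template, GGTAGAGTGCGGCCTT occurs at positions 45–60; this primer anneals to the bottom strand there with its 3' end pointing downstream.
Taking the reverse complement of CTGCCCAACG gives CGTTGGGCAG, found at positions 87–96 on the template; the primer anneals here to the top strand with its 3' end pointing upstream.
Amplicon spans positions 45–96: 52 bp.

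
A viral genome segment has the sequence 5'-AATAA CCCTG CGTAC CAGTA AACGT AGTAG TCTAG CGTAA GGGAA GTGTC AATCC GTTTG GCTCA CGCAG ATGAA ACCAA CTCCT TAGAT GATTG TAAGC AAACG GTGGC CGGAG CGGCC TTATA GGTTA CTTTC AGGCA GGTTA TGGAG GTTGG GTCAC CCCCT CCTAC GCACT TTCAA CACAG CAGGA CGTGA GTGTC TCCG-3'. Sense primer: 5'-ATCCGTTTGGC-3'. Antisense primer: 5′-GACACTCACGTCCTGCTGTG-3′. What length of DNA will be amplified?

149 bp

Scanning the template, ATCCGTTTGGC occurs at positions 52–62; this primer anneals to the bottom strand there with its 3' end pointing downstream.
The reverse primer's reverse complement is CACAGCAGGACGTGAGTGTC, which matches the template at positions 181–200.
The product runs from position 52 to position 200, so its length is 200 − 52 + 1 = 149 bp.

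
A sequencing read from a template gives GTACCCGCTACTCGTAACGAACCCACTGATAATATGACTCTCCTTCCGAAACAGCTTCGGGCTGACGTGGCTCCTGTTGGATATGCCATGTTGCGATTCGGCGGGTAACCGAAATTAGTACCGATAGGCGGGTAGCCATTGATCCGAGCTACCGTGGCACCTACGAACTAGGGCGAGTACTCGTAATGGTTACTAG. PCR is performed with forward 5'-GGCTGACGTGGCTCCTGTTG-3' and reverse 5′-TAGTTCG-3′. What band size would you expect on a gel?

111 bp

Scanning the template, GGCTGACGTGGCTCCTGTTG occurs at positions 60–79; this primer anneals to the bottom strand there with its 3' end pointing downstream.
The reverse primer's reverse complement is CGAACTA, which matches the template at positions 164–170.
The product runs from position 60 to position 170, so its length is 170 − 60 + 1 = 111 bp.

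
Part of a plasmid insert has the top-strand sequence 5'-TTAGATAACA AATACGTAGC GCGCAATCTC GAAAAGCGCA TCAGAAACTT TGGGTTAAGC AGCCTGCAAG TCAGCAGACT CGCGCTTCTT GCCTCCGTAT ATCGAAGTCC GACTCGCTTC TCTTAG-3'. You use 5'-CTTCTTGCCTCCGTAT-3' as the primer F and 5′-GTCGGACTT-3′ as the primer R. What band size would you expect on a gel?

Scanning the template, CTTCTTGCCTCCGTAT occurs at positions 85–100; this primer anneals to the bottom strand there with its 3' end pointing downstream.
Taking the reverse complement of GTCGGACTT gives AAGTCCGAC, found at positions 105–113 on the template; the primer anneals here to the top strand with its 3' end pointing upstream.
The product runs from position 85 to position 113, so its length is 113 − 85 + 1 = 29 bp.

29 bp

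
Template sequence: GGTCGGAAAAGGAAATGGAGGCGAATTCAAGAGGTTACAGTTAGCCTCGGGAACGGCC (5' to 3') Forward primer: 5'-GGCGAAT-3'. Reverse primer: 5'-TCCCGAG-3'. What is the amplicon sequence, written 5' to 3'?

5'-GGCGAATTCAAGAGGTTACAGTTAGCCTCGGGA-3'

Forward primer GGCGAAT is found on the top strand at positions 20–26.
The reverse primer's reverse complement is CTCGGGA, which matches the template at positions 46–52.
The product is the template from position 20 through 52 (33 bp).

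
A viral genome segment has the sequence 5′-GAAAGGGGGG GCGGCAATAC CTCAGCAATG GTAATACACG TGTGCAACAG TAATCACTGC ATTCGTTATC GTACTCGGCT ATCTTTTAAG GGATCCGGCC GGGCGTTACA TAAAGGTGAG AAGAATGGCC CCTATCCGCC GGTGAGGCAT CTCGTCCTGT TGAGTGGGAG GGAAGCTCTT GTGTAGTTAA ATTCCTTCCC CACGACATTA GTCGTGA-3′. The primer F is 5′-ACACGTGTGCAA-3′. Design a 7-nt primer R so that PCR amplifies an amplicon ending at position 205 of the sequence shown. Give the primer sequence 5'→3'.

5'-TCGTGGG-3'

The forward primer binds at positions 36–47; the product's 3' end on the top strand is position 205.
The reverse primer anneals to the top strand over positions 199–205, i.e. to CCCACGA.
Its sequence written 5'→3' is the reverse complement: TCGTGGG.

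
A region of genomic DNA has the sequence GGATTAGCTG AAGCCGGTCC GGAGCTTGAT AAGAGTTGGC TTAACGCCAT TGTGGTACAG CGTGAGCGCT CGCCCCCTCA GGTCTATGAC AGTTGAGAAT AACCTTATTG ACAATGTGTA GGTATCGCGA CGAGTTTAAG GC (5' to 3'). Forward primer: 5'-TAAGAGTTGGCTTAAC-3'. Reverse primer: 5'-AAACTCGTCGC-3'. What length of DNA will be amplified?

Forward primer TAAGAGTTGGCTTAAC is found on the top strand at positions 30–45.
Taking the reverse complement of AAACTCGTCGC gives GCGACGAGTTT, found at positions 127–137 on the template; the primer anneals here to the top strand with its 3' end pointing upstream.
Product length = (reverse-primer end) − (forward-primer start) + 1 = 137 − 30 + 1 = 108 bp.

108 bp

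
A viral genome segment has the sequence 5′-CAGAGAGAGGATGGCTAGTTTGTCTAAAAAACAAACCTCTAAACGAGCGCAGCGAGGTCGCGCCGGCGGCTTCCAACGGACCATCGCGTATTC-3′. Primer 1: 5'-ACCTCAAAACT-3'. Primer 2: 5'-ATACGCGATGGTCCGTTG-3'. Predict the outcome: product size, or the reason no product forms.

No product — primer 1 has no binding site in the template.

Primer 1 (ACCTCAAAACT) does not match the top strand, and its reverse complement AGTTTTGAGGT does not match either.
With no annealing site for primer 1, no amplification occurs.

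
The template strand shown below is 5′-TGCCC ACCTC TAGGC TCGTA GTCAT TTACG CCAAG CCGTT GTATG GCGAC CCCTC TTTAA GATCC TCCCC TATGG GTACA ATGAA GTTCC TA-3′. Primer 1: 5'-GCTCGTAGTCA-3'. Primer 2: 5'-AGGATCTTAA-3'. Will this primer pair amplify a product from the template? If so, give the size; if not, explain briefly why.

Yes — a 53 bp product.

Primer 1 (GCTCGTAGTCA) matches the top strand at positions 14–24; it acts as a forward primer.
Primer 2's reverse complement is TTAAGATCCT, matching the top strand at positions 57–66; it acts as a reverse primer.
The 3' ends face each other across positions 14–66, giving a 53 bp product.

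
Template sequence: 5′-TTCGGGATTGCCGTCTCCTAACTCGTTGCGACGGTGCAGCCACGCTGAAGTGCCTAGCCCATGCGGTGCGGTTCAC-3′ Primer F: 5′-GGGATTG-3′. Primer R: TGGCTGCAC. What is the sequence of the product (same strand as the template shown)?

5'-GGGATTGCCGTCTCCTAACTCGTTGCGACGGTGCAGCCA-3'

The forward primer matches the template at positions 4–10.
Taking the reverse complement of TGGCTGCAC gives GTGCAGCCA, found at positions 34–42 on the template; the primer anneals here to the top strand with its 3' end pointing upstream.
The product is the template from position 4 through 42 (39 bp).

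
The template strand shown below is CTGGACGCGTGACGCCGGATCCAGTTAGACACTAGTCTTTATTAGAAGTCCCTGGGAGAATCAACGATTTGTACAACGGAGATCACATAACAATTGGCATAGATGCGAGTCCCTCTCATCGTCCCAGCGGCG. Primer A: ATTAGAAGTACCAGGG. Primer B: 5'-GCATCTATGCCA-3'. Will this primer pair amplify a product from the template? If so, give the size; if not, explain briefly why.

No product — primer A has no binding site in the template.

Primer A (ATTAGAAGTACCAGGG) does not match the top strand, and its reverse complement CCCTGGTACTTCTAAT does not match either.
With no annealing site for primer A, no amplification occurs.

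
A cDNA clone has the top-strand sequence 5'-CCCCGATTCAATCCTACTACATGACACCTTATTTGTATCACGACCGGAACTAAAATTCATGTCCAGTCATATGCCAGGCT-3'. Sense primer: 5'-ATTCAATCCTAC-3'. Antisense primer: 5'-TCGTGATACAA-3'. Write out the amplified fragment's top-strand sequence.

5'-ATTCAATCCTACTACATGACACCTTATTTGTATCACGA-3'

The forward primer matches the template at positions 6–17.
Reverse complement of the reverse primer: TTGTATCACGA. This occurs on the top strand at positions 33–43.
The product is the template from position 6 through 43 (38 bp).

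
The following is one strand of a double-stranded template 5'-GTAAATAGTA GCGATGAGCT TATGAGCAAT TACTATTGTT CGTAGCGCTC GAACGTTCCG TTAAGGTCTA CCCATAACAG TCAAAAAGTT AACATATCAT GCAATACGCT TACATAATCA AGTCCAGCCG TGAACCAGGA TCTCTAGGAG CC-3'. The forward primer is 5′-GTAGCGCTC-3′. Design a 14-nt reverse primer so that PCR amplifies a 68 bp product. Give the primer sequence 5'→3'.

The forward primer binds at positions 42–50, so a 68 bp product ends at position 42 + 68 − 1 = 109.
The reverse primer anneals to the top strand over positions 96–109, i.e. to ATCATGCAATACGC.
Its sequence written 5'→3' is the reverse complement: GCGTATTGCATGAT.

5'-GCGTATTGCATGAT-3'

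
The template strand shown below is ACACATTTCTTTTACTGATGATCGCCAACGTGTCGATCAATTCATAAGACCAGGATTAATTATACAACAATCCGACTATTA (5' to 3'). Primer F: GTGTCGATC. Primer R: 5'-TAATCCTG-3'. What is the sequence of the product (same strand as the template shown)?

Forward primer GTGTCGATC is found on the top strand at positions 30–38.
Reverse complement of the reverse primer: CAGGATTA. This occurs on the top strand at positions 51–58.
The product is the template from position 30 through 58 (29 bp).

5'-GTGTCGATCAATTCATAAGACCAGGATTA-3'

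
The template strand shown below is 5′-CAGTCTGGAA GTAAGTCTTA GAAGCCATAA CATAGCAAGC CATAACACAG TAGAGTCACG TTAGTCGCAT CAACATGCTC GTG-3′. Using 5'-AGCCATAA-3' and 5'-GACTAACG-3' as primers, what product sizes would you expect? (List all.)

44 bp, 29 bp

The forward primer AGCCATAA matches the top strand at positions 23–30, 38–45.
The reverse primer's reverse complement is CGTTAGTC, matching at positions 59–66.
Each forward site pairs with the reverse site to give a product ending at position 66: sizes 44, 29 bp.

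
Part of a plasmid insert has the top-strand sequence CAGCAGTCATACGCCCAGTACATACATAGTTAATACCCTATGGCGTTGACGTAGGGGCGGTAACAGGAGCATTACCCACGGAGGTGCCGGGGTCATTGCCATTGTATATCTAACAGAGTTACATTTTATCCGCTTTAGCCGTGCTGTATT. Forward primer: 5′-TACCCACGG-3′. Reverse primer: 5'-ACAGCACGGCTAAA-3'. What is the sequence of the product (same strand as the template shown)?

5'-TACCCACGGAGGTGCCGGGGTCATTGCCATTGTATATCTAACAGAGTTACATTTTATCCGCTTTAGCCGTGCTGT-3'

The forward primer matches the template at positions 73–81.
The reverse primer's reverse complement is TTTAGCCGTGCTGT, which matches the template at positions 134–147.
The product is the template from position 73 through 147 (75 bp).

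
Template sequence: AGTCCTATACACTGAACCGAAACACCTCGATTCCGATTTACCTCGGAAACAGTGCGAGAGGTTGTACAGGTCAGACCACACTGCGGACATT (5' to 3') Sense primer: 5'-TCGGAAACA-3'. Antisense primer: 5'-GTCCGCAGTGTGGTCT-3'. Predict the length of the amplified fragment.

46 bp

Scanning the template, TCGGAAACA occurs at positions 43–51; this primer anneals to the bottom strand there with its 3' end pointing downstream.
Reverse complement of the reverse primer: AGACCACACTGCGGAC. This occurs on the top strand at positions 73–88.
Product length = (reverse-primer end) − (forward-primer start) + 1 = 88 − 43 + 1 = 46 bp.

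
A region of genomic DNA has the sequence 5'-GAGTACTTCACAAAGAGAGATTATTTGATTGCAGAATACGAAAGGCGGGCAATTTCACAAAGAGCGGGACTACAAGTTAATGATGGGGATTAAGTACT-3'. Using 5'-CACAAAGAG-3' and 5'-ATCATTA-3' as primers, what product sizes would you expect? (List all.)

The forward primer CACAAAGAG matches the top strand at positions 9–17, 56–64.
The reverse primer's reverse complement is TAATGAT, matching at positions 78–84.
Each forward site pairs with the reverse site to give a product ending at position 84: sizes 76, 29 bp.

76 bp, 29 bp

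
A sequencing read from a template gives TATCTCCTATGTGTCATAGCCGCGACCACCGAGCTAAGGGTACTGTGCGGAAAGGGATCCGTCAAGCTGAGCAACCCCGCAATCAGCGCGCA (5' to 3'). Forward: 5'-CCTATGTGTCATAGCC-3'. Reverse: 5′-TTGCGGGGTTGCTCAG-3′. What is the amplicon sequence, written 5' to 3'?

5'-CCTATGTGTCATAGCCGCGACCACCGAGCTAAGGGTACTGTGCGGAAAGGGATCCGTCAAGCTGAGCAACCCCGCAA-3'

Scanning the template, CCTATGTGTCATAGCC occurs at positions 6–21; this primer anneals to the bottom strand there with its 3' end pointing downstream.
Taking the reverse complement of TTGCGGGGTTGCTCAG gives CTGAGCAACCCCGCAA, found at positions 67–82 on the template; the primer anneals here to the top strand with its 3' end pointing upstream.
The product is the template from position 6 through 82 (77 bp).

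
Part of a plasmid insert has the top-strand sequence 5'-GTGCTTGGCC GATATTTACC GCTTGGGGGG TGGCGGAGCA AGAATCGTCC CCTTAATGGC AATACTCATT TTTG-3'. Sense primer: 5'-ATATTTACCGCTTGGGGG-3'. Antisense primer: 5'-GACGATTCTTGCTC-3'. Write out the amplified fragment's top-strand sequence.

5'-ATATTTACCGCTTGGGGGGTGGCGGAGCAAGAATCGTC-3'

The forward primer matches the template at positions 12–29.
Reverse complement of the reverse primer: GAGCAAGAATCGTC. This occurs on the top strand at positions 36–49.
The product is the template from position 12 through 49 (38 bp).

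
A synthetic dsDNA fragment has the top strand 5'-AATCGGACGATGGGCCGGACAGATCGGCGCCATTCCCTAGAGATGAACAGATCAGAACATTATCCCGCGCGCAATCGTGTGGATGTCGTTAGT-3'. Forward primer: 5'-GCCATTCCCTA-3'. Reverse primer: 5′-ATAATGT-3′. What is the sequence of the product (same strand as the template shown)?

Scanning the template, GCCATTCCCTA occurs at positions 29–39; this primer anneals to the bottom strand there with its 3' end pointing downstream.
The reverse primer's reverse complement is ACATTAT, which matches the template at positions 57–63.
The product is the template from position 29 through 63 (35 bp).

5'-GCCATTCCCTAGAGATGAACAGATCAGAACATTAT-3'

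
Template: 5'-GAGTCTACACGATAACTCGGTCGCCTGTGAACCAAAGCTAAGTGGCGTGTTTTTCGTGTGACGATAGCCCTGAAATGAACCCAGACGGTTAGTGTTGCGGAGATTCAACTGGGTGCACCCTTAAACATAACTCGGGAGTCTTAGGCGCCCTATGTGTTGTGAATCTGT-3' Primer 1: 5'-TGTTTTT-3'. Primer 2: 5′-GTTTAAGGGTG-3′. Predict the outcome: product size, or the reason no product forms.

Primer 1 (TGTTTTT) matches the top strand at positions 48–54; it acts as a forward primer.
Primer 2's reverse complement is CACCCTTAAAC, matching the top strand at positions 116–126; it acts as a reverse primer.
The 3' ends face each other across positions 48–126, giving a 79 bp product.

Yes — a 79 bp product.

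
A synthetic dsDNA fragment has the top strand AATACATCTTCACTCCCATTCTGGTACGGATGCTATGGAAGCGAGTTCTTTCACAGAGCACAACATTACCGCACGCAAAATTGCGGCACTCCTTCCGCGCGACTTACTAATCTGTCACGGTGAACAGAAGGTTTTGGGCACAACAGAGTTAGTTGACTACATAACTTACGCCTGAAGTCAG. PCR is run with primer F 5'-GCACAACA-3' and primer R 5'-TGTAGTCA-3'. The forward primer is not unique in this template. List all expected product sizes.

104 bp, 24 bp

The forward primer GCACAACA matches the top strand at positions 58–65, 138–145.
The reverse primer's reverse complement is TGACTACA, matching at positions 154–161.
Each forward site pairs with the reverse site to give a product ending at position 161: sizes 104, 24 bp.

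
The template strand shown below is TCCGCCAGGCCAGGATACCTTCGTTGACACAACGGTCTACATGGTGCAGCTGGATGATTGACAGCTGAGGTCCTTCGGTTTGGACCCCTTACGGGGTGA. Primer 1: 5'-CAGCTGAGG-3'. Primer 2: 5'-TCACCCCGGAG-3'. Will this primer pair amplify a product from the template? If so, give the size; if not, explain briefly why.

Primer 2 (TCACCCCGGAG) does not match the top strand, and its reverse complement CTCCGGGGTGA does not match either.
With no annealing site for primer 2, no amplification occurs.

No product — primer 2 has no binding site in the template.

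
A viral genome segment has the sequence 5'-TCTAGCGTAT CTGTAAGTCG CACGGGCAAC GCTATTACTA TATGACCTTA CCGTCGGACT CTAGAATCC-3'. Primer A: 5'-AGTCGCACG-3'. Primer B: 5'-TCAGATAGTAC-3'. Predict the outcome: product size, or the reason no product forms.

Primer B (TCAGATAGTAC) does not match the top strand, and its reverse complement GTACTATCTGA does not match either.
With no annealing site for primer B, no amplification occurs.

No product — primer B has no binding site in the template.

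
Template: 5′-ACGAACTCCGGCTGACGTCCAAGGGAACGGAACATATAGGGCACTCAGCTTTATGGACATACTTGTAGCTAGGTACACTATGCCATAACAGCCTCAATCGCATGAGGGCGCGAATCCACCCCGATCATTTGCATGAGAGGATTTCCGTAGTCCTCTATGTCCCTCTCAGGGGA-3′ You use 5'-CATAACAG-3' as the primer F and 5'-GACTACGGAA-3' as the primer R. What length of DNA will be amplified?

Scanning the template, CATAACAG occurs at positions 84–91; this primer anneals to the bottom strand there with its 3' end pointing downstream.
Reverse complement of the reverse primer: TTCCGTAGTC. This occurs on the top strand at positions 143–152.
Amplicon spans positions 84–152: 69 bp.

69 bp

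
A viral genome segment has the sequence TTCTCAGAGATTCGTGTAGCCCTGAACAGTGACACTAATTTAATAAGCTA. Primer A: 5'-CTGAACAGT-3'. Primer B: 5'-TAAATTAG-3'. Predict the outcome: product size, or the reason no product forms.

Yes — a 21 bp product.

Primer A (CTGAACAGT) matches the top strand at positions 22–30; it acts as a forward primer.
Primer B's reverse complement is CTAATTTA, matching the top strand at positions 35–42; it acts as a reverse primer.
The 3' ends face each other across positions 22–42, giving a 21 bp product.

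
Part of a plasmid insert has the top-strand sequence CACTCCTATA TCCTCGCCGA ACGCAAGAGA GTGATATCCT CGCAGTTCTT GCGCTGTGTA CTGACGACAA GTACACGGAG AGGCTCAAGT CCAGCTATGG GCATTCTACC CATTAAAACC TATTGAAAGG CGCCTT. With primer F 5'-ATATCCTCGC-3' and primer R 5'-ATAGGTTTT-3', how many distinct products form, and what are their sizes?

The forward primer ATATCCTCGC matches the top strand at positions 8–17, 34–43.
The reverse primer's reverse complement is AAAACCTAT, matching at positions 115–123.
Each forward site pairs with the reverse site to give a product ending at position 123: sizes 116, 90 bp.

Two products: 116 bp, 90 bp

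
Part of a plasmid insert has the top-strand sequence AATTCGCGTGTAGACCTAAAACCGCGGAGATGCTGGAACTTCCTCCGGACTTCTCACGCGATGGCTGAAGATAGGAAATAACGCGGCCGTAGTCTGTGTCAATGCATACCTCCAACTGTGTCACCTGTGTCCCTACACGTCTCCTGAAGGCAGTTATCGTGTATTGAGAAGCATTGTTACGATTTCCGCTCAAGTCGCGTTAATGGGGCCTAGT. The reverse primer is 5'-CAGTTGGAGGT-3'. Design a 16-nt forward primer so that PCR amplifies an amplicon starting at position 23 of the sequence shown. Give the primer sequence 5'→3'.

The reverse primer's reverse complement ACCTCCAACTG matches the template at positions 108–118; the product starts at position 23.
The forward primer is identical to the top strand over positions 23–38: CGCGGAGATGCTGGAA.

5'-CGCGGAGATGCTGGAA-3'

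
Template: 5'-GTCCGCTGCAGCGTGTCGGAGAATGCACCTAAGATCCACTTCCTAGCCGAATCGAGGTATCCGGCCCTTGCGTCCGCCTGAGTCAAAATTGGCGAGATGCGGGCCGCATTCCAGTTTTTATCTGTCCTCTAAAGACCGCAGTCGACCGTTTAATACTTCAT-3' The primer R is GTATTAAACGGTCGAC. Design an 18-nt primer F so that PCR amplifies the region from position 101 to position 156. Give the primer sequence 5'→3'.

5'-GGGCCGCATTCCAGTTTT-3'

The reverse primer's reverse complement GTCGACCGTTTAATAC matches the template at positions 141–156; the product starts at position 101.
The forward primer is identical to the top strand over positions 101–118: GGGCCGCATTCCAGTTTT.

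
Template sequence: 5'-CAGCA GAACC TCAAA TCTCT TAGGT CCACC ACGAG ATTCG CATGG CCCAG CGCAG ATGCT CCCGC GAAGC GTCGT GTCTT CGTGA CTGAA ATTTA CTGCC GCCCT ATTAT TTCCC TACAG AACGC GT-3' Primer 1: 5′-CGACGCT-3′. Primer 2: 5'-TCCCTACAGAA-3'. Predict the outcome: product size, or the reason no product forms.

No product — the primers' 3' ends point away from each other.

Primer 1 (CGACGCT) has reverse complement AGCGTCG, which matches the top strand at positions 68–74; primer 1 anneals to the top strand there with its 3' end pointing upstream toward position 68.
Primer 2 (TCCCTACAGAA) matches the top strand directly at positions 112–122; it anneals to the bottom strand with its 3' end pointing downstream toward position 122.
The 3' ends diverge (primer 1 extends toward position 1, primer 2 toward position 127), so the primers never converge on a shared product.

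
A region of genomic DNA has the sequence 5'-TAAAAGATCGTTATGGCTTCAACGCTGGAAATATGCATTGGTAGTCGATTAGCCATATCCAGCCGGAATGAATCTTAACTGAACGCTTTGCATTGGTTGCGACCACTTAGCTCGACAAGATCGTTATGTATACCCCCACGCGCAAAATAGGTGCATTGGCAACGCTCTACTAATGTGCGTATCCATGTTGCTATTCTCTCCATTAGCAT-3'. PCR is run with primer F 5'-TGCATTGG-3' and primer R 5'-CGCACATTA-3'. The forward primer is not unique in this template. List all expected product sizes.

The forward primer TGCATTGG matches the top strand at positions 34–41, 89–96, 152–159.
The reverse primer's reverse complement is TAATGTGCG, matching at positions 171–179.
Each forward site pairs with the reverse site to give a product ending at position 179: sizes 146, 91, 28 bp.

146 bp, 91 bp, 28 bp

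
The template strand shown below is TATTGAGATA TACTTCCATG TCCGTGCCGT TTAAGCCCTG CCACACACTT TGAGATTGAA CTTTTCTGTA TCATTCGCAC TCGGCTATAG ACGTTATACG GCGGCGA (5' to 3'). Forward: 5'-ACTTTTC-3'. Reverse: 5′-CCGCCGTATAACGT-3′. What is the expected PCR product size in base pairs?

45 bp

The forward primer matches the template at positions 60–66.
The reverse primer's reverse complement is ACGTTATACGGCGG, which matches the template at positions 91–104.
The product runs from position 60 to position 104, so its length is 104 − 60 + 1 = 45 bp.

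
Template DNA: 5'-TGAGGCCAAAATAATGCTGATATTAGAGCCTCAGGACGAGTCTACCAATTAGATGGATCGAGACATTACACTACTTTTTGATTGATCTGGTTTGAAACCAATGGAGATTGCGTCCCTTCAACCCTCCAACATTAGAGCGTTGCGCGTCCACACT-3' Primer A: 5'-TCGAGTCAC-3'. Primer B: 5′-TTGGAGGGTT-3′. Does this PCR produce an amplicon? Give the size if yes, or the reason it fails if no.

No product — primer A has no binding site in the template.

Primer A (TCGAGTCAC) does not match the top strand, and its reverse complement GTGACTCGA does not match either.
With no annealing site for primer A, no amplification occurs.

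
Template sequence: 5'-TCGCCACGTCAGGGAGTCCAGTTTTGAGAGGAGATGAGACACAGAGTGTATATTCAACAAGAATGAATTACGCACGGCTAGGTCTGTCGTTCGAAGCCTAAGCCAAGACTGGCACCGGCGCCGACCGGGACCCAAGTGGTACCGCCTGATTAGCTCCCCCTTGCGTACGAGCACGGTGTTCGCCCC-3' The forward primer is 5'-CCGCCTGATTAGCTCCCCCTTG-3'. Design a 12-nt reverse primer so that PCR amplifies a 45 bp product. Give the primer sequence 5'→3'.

The forward primer binds at positions 142–163, so a 45 bp product ends at position 142 + 45 − 1 = 186.
The reverse primer anneals to the top strand over positions 175–186, i.e. to GGTGTTCGCCCC.
Its sequence written 5'→3' is the reverse complement: GGGGCGAACACC.

5'-GGGGCGAACACC-3'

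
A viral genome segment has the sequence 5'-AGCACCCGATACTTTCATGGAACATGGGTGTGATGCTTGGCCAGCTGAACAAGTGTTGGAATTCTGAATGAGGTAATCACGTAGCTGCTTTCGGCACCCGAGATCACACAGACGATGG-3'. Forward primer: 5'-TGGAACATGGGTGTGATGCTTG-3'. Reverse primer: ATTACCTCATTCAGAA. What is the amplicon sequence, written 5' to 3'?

Scanning the template, TGGAACATGGGTGTGATGCTTG occurs at positions 18–39; this primer anneals to the bottom strand there with its 3' end pointing downstream.
Reverse complement of the reverse primer: TTCTGAATGAGGTAAT. This occurs on the top strand at positions 62–77.
The product is the template from position 18 through 77 (60 bp).

5'-TGGAACATGGGTGTGATGCTTGGCCAGCTGAACAAGTGTTGGAATTCTGAATGAGGTAAT-3'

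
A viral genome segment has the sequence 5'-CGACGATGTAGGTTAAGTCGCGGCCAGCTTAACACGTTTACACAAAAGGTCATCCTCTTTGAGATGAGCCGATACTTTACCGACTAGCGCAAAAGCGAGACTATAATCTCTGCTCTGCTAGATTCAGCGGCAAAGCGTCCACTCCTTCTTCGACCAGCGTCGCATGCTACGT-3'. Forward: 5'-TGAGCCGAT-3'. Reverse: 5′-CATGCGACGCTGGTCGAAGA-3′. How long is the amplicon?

102 bp

The forward primer matches the template at positions 65–73.
Taking the reverse complement of CATGCGACGCTGGTCGAAGA gives TCTTCGACCAGCGTCGCATG, found at positions 147–166 on the template; the primer anneals here to the top strand with its 3' end pointing upstream.
Product length = (reverse-primer end) − (forward-primer start) + 1 = 166 − 65 + 1 = 102 bp.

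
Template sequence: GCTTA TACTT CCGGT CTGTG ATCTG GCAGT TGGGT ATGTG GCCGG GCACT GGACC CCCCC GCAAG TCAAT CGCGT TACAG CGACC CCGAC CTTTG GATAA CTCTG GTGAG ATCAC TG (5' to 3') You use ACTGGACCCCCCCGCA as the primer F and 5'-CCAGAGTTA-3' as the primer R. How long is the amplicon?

The forward primer matches the template at positions 48–63.
The reverse primer's reverse complement is TAACTCTGG, which matches the template at positions 98–106.
Amplicon spans positions 48–106: 59 bp.

59 bp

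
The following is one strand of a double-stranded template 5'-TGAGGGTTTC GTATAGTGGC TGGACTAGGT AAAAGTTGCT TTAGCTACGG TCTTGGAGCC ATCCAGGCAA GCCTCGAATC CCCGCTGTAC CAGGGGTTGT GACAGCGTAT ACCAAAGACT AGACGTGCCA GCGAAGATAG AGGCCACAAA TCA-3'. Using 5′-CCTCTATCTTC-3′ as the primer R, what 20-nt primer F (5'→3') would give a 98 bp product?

5'-TACGGTCTTGGAGCCATCCA-3'

The reverse primer's reverse complement GAAGATAGAGG matches the template at positions 133–143, so the product ends at position 143.
A 98 bp product then starts at position 143 − 98 + 1 = 46.
The forward primer is identical to the top strand there: TACGGTCTTGGAGCCATCCA.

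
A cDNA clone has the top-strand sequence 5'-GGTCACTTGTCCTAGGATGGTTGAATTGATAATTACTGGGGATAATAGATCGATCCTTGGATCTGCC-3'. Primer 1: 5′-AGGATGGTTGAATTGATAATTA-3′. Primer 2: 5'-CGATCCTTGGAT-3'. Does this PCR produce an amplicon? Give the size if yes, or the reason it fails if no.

Primer 1 (AGGATGGTTGAATTGATAATTA) matches the top strand at positions 14–35 (3' end points downstream).
Primer 2 (CGATCCTTGGAT) also matches the top strand directly, at positions 51–62 — its reverse complement ATCCAAGGATCG is not present.
Both primers anneal to the bottom strand with 3' ends pointing the same way, so neither can prime synthesis back toward the other.

No product — both primers anneal to the same strand and extend in the same direction.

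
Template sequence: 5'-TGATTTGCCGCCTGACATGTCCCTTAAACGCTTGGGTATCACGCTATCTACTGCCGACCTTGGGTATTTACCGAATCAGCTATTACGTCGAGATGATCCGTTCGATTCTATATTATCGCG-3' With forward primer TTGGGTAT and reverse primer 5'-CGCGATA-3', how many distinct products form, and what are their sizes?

The forward primer TTGGGTAT matches the top strand at positions 32–39, 60–67.
The reverse primer's reverse complement is TATCGCG, matching at positions 114–120.
Each forward site pairs with the reverse site to give a product ending at position 120: sizes 89, 61 bp.

Two products: 89 bp, 61 bp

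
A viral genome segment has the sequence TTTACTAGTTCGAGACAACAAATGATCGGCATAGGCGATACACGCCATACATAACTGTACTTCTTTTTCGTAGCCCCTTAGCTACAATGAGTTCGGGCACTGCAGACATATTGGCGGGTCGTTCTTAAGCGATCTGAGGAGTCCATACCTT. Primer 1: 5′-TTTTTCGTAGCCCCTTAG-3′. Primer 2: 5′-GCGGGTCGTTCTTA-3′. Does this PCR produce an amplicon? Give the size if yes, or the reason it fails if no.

Primer 1 (TTTTTCGTAGCCCCTTAG) matches the top strand at positions 64–81 (3' end points downstream).
Primer 2 (GCGGGTCGTTCTTA) also matches the top strand directly, at positions 114–127 — its reverse complement TAAGAACGACCCGC is not present.
Both primers anneal to the bottom strand with 3' ends pointing the same way, so neither can prime synthesis back toward the other.

No product — both primers anneal to the same strand and extend in the same direction.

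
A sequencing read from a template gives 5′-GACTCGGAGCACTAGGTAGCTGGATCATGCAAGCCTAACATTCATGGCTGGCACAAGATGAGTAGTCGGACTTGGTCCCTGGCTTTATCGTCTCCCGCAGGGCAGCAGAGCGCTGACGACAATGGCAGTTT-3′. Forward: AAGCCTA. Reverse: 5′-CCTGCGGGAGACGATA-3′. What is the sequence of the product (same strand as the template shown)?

Forward primer AAGCCTA is found on the top strand at positions 31–37.
Reverse complement of the reverse primer: TATCGTCTCCCGCAGG. This occurs on the top strand at positions 86–101.
The product is the template from position 31 through 101 (71 bp).

5'-AAGCCTAACATTCATGGCTGGCACAAGATGAGTAGTCGGACTTGGTCCCTGGCTTTATCGTCTCCCGCAGG-3'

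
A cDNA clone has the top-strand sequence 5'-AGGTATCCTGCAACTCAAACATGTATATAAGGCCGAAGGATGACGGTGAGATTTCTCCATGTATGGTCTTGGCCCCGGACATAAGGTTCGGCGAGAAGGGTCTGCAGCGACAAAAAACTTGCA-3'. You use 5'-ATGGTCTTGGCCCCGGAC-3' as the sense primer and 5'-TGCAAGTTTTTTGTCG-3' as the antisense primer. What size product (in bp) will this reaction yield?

The forward primer matches the template at positions 63–80.
Reverse complement of the reverse primer: CGACAAAAAACTTGCA. This occurs on the top strand at positions 108–123.
Product length = (reverse-primer end) − (forward-primer start) + 1 = 123 − 63 + 1 = 61 bp.

61 bp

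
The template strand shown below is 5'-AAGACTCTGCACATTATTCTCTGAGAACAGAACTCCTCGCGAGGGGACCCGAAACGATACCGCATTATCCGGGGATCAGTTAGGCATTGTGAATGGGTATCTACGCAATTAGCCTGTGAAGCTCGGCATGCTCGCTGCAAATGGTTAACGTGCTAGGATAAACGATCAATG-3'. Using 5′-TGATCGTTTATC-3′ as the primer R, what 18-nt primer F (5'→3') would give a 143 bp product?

The reverse primer's reverse complement GATAAACGATCA matches the template at positions 157–168, so the product ends at position 168.
A 143 bp product then starts at position 168 − 143 + 1 = 26.
The forward primer is identical to the top strand there: AACAGAACTCCTCGCGAG.

5'-AACAGAACTCCTCGCGAG-3'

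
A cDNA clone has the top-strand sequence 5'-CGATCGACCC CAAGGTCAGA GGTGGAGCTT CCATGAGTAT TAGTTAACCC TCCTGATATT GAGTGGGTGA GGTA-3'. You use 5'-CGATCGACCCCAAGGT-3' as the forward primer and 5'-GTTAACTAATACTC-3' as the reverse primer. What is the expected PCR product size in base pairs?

Scanning the template, CGATCGACCCCAAGGT occurs at positions 1–16; this primer anneals to the bottom strand there with its 3' end pointing downstream.
The reverse primer's reverse complement is GAGTATTAGTTAAC, which matches the template at positions 35–48.
The product runs from position 1 to position 48, so its length is 48 − 1 + 1 = 48 bp.

48 bp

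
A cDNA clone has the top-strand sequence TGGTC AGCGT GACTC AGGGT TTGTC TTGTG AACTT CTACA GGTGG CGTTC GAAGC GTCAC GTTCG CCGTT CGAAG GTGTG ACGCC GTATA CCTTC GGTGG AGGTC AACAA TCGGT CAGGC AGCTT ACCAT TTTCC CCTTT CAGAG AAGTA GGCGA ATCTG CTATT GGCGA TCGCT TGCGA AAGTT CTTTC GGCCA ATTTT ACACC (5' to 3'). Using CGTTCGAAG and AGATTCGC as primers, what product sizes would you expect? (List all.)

114 bp, 93 bp

The forward primer CGTTCGAAG matches the top strand at positions 46–54, 67–75.
The reverse primer's reverse complement is GCGAATCT, matching at positions 152–159.
Each forward site pairs with the reverse site to give a product ending at position 159: sizes 114, 93 bp.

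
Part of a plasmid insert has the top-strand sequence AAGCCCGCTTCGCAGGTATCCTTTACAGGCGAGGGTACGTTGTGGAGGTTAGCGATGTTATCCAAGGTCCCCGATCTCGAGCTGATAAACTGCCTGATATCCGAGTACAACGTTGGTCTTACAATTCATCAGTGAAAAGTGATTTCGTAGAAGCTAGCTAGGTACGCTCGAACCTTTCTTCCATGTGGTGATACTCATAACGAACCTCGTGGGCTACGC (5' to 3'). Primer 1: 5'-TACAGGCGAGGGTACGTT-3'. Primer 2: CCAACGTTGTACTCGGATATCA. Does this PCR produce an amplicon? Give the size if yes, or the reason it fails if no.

Primer 1 (TACAGGCGAGGGTACGTT) matches the top strand at positions 24–41; it acts as a forward primer.
Primer 2's reverse complement is TGATATCCGAGTACAACGTTGG, matching the top strand at positions 95–116; it acts as a reverse primer.
The 3' ends face each other across positions 24–116, giving a 93 bp product.

Yes — a 93 bp product.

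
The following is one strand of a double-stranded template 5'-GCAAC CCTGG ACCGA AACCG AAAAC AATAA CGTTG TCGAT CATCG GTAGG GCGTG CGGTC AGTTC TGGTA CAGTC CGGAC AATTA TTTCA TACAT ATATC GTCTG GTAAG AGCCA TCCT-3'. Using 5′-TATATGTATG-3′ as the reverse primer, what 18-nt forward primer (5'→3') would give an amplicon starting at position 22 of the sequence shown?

The reverse primer's reverse complement CATACATATA matches the template at positions 89–98; the product starts at position 22.
The forward primer is identical to the top strand over positions 22–39: AAACAATAACGTTGTCGA.

5'-AAACAATAACGTTGTCGA-3'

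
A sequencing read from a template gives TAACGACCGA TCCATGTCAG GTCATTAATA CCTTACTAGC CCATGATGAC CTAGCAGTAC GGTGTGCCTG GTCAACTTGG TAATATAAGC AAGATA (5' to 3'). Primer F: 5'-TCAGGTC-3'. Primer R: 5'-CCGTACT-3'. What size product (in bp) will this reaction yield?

Scanning the template, TCAGGTC occurs at positions 17–23; this primer anneals to the bottom strand there with its 3' end pointing downstream.
Reverse complement of the reverse primer: AGTACGG. This occurs on the top strand at positions 56–62.
The product runs from position 17 to position 62, so its length is 62 − 17 + 1 = 46 bp.

46 bp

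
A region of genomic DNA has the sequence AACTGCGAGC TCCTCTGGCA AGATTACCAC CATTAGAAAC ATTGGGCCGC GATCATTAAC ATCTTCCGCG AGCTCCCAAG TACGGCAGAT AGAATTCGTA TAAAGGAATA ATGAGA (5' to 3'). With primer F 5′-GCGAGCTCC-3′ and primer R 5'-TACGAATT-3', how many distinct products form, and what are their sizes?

The forward primer GCGAGCTCC matches the top strand at positions 5–13, 68–76.
The reverse primer's reverse complement is AATTCGTA, matching at positions 93–100.
Each forward site pairs with the reverse site to give a product ending at position 100: sizes 96, 33 bp.

Two products: 96 bp, 33 bp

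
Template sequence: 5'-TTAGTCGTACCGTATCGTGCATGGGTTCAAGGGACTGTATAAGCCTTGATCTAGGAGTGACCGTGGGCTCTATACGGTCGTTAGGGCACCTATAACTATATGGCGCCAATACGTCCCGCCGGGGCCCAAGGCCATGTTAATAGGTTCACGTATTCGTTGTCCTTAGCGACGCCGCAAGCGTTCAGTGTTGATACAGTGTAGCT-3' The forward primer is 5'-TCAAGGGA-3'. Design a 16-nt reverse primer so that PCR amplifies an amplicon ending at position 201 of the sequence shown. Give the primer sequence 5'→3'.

5'-CTACACTGTATCAACA-3'

The forward primer binds at positions 27–34; the product's 3' end on the top strand is position 201.
The reverse primer anneals to the top strand over positions 186–201, i.e. to TGTTGATACAGTGTAG.
Its sequence written 5'→3' is the reverse complement: CTACACTGTATCAACA.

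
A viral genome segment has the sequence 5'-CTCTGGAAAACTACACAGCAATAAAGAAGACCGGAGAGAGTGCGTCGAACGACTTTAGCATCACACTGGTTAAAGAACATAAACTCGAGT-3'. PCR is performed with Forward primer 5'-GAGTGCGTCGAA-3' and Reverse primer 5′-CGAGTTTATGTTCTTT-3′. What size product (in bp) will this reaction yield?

The forward primer matches the template at positions 38–49.
The reverse primer's reverse complement is AAAGAACATAAACTCG, which matches the template at positions 72–87.
Product length = (reverse-primer end) − (forward-primer start) + 1 = 87 − 38 + 1 = 50 bp.

50 bp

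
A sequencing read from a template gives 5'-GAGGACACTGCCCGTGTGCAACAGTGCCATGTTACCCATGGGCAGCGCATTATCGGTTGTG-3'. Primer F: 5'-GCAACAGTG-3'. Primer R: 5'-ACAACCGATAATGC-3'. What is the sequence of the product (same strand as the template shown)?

Forward primer GCAACAGTG is found on the top strand at positions 18–26.
The reverse primer's reverse complement is GCATTATCGGTTGT, which matches the template at positions 47–60.
The product is the template from position 18 through 60 (43 bp).

5'-GCAACAGTGCCATGTTACCCATGGGCAGCGCATTATCGGTTGT-3'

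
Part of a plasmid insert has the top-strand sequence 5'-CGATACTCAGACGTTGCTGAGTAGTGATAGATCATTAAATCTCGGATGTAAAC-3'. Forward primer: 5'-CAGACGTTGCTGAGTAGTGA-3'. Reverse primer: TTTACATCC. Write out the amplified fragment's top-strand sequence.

Scanning the template, CAGACGTTGCTGAGTAGTGA occurs at positions 8–27; this primer anneals to the bottom strand there with its 3' end pointing downstream.
Reverse complement of the reverse primer: GGATGTAAA. This occurs on the top strand at positions 44–52.
The product is the template from position 8 through 52 (45 bp).

5'-CAGACGTTGCTGAGTAGTGATAGATCATTAAATCTCGGATGTAAA-3'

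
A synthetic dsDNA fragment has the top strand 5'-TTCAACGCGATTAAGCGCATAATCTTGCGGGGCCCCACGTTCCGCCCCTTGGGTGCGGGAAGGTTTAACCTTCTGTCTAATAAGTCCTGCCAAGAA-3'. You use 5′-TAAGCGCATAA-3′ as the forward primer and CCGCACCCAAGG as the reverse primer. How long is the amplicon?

The forward primer matches the template at positions 12–22.
The reverse primer's reverse complement is CCTTGGGTGCGG, which matches the template at positions 47–58.
Amplicon spans positions 12–58: 47 bp.

47 bp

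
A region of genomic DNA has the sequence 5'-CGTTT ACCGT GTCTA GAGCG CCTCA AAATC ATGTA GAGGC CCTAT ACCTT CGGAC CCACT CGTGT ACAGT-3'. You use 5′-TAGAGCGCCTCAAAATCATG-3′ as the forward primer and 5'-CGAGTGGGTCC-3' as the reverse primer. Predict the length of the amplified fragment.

The forward primer matches the template at positions 14–33.
The reverse primer's reverse complement is GGACCCACTCG, which matches the template at positions 52–62.
Product length = (reverse-primer end) − (forward-primer start) + 1 = 62 − 14 + 1 = 49 bp.

49 bp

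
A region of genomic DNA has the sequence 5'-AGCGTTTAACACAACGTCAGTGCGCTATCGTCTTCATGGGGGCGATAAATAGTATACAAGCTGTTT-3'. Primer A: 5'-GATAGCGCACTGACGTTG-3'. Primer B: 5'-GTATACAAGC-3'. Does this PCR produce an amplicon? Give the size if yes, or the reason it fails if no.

Primer A (GATAGCGCACTGACGTTG) has reverse complement CAACGTCAGTGCGCTATC, which matches the top strand at positions 12–29; primer A anneals to the top strand there with its 3' end pointing upstream toward position 12.
Primer B (GTATACAAGC) matches the top strand directly at positions 52–61; it anneals to the bottom strand with its 3' end pointing downstream toward position 61.
The 3' ends diverge (primer A extends toward position 1, primer B toward position 66), so the primers never converge on a shared product.

No product — the primers' 3' ends point away from each other.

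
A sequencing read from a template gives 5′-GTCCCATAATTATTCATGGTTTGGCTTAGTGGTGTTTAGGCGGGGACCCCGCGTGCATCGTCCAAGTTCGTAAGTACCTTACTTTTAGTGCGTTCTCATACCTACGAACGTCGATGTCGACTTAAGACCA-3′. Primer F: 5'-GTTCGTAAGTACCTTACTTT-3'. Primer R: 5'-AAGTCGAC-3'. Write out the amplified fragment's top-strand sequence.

The forward primer matches the template at positions 66–85.
Reverse complement of the reverse primer: GTCGACTT. This occurs on the top strand at positions 116–123.
The product is the template from position 66 through 123 (58 bp).

5'-GTTCGTAAGTACCTTACTTTTAGTGCGTTCTCATACCTACGAACGTCGATGTCGACTT-3'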